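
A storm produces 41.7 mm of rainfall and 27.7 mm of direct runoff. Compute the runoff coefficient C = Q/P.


The runoff coefficient C = runoff depth / rainfall depth.
C = 27.7 / 41.7
  = 0.6643.

0.6643


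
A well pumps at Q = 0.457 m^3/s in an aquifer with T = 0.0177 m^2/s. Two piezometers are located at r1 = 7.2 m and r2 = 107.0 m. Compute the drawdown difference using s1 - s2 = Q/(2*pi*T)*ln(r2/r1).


Thiem equation: s1 - s2 = Q/(2*pi*T) * ln(r2/r1).
ln(r2/r1) = ln(107.0/7.2) = 2.6987.
Q/(2*pi*T) = 0.457 / (2*pi*0.0177) = 0.457 / 0.1112 = 4.1093.
s1 - s2 = 4.1093 * 2.6987 = 11.0898 m.

11.0898


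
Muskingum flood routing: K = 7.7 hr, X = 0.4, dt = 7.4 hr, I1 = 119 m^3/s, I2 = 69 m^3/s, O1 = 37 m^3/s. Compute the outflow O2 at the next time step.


Muskingum coefficients:
denom = 2*K*(1-X) + dt = 2*7.7*(1-0.4) + 7.4 = 16.64.
C0 = (dt - 2*K*X)/denom = (7.4 - 2*7.7*0.4)/16.64 = 0.0745.
C1 = (dt + 2*K*X)/denom = (7.4 + 2*7.7*0.4)/16.64 = 0.8149.
C2 = (2*K*(1-X) - dt)/denom = 0.1106.
O2 = C0*I2 + C1*I1 + C2*O1
   = 0.0745*69 + 0.8149*119 + 0.1106*37
   = 106.21 m^3/s.

106.21


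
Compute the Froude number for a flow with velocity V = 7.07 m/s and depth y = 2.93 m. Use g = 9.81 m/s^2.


The Froude number is defined as Fr = V / sqrt(g*y).
g*y = 9.81 * 2.93 = 28.7433.
sqrt(g*y) = sqrt(28.7433) = 5.3613.
Fr = 7.07 / 5.3613 = 1.3187.

1.3187


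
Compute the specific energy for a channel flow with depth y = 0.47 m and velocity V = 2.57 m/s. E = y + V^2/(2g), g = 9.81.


Specific energy E = y + V^2/(2g).
Velocity head = V^2/(2g) = 2.57^2 / (2*9.81) = 6.6049 / 19.62 = 0.3366 m.
E = 0.47 + 0.3366 = 0.8066 m.

0.8066


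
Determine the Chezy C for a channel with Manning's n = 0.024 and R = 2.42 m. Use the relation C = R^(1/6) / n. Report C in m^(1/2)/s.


The Chezy coefficient relates to Manning's n through C = R^(1/6) / n.
R^(1/6) = 2.42^(1/6) = 1.158695.
C = 1.158695 / 0.024 = 48.28 m^(1/2)/s.

48.28


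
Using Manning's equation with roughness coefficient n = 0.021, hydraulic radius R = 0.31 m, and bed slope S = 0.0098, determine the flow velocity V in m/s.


Manning's equation gives V = (1/n) * R^(2/3) * S^(1/2).
First, compute R^(2/3) = 0.31^(2/3) = 0.458.
Next, S^(1/2) = 0.0098^(1/2) = 0.098995.
Then 1/n = 1/0.021 = 47.62.
V = 47.62 * 0.458 * 0.098995 = 2.1592 m/s.

2.1592


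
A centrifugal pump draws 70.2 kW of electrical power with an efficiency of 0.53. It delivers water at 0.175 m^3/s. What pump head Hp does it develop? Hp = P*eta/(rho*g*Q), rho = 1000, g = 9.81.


Pump head formula: Hp = P * eta / (rho * g * Q).
Numerator: P * eta = 70.2 * 1000 * 0.53 = 37206.0 W.
Denominator: rho * g * Q = 1000 * 9.81 * 0.175 = 1716.75.
Hp = 37206.0 / 1716.75 = 21.67 m.

21.67


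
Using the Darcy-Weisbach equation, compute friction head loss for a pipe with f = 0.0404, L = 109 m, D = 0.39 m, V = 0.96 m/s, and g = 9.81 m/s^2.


Darcy-Weisbach equation: h_f = f * (L/D) * V^2/(2g).
f * L/D = 0.0404 * 109/0.39 = 11.2913.
V^2/(2g) = 0.96^2 / (2*9.81) = 0.9216 / 19.62 = 0.047 m.
h_f = 11.2913 * 0.047 = 0.53 m.

0.53


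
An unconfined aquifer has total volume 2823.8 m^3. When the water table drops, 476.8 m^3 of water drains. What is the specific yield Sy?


Specific yield Sy = Volume drained / Total volume.
Sy = 476.8 / 2823.8
   = 0.1689.

0.1689


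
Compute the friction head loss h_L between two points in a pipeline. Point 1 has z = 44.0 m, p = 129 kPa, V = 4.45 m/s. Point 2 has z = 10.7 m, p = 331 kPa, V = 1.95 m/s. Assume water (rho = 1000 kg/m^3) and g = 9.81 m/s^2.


Total head at each section: H = z + p/(rho*g) + V^2/(2g).
H1 = 44.0 + 129*1000/(1000*9.81) + 4.45^2/(2*9.81)
   = 44.0 + 13.15 + 1.0093
   = 58.159 m.
H2 = 10.7 + 331*1000/(1000*9.81) + 1.95^2/(2*9.81)
   = 10.7 + 33.741 + 0.1938
   = 44.635 m.
h_L = H1 - H2 = 58.159 - 44.635 = 13.524 m.

13.524


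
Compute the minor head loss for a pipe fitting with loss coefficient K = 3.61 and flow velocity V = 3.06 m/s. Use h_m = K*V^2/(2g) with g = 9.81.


Minor loss formula: h_m = K * V^2/(2g).
V^2 = 3.06^2 = 9.3636.
V^2/(2g) = 9.3636 / 19.62 = 0.4772 m.
h_m = 3.61 * 0.4772 = 1.7229 m.

1.7229


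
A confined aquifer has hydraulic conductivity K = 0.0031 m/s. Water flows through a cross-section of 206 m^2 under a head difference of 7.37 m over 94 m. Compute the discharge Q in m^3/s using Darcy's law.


Darcy's law: Q = K * A * i, where i = dh/L.
Hydraulic gradient i = 7.37 / 94 = 0.078404.
Q = 0.0031 * 206 * 0.078404
  = 0.0501 m^3/s.

0.0501


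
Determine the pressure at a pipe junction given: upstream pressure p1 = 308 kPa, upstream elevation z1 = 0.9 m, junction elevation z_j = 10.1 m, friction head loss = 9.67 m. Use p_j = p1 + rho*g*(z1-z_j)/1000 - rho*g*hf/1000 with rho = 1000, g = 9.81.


Junction pressure: p_j = p1 + rho*g*(z1 - z_j)/1000 - rho*g*hf/1000.
Elevation term = 1000*9.81*(0.9 - 10.1)/1000 = -90.252 kPa.
Friction term = 1000*9.81*9.67/1000 = 94.863 kPa.
p_j = 308 + -90.252 - 94.863 = 122.89 kPa.

122.89


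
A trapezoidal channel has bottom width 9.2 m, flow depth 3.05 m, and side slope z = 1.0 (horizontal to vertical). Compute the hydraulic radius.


For a trapezoidal section with side slope z:
A = (b + z*y)*y = (9.2 + 1.0*3.05)*3.05 = 37.362 m^2.
P = b + 2*y*sqrt(1 + z^2) = 9.2 + 2*3.05*sqrt(1 + 1.0^2) = 17.827 m.
R = A/P = 37.362 / 17.827 = 2.0959 m.

2.0959


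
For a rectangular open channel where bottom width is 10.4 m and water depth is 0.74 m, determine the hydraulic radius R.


For a rectangular section:
Flow area A = b * y = 10.4 * 0.74 = 7.7 m^2.
Wetted perimeter P = b + 2y = 10.4 + 2*0.74 = 11.88 m.
Hydraulic radius R = A/P = 7.7 / 11.88 = 0.6478 m.

0.6478


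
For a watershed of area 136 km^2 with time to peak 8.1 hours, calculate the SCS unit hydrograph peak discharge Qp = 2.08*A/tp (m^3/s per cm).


SCS formula: Qp = 2.08 * A / tp.
Qp = 2.08 * 136 / 8.1
   = 282.88 / 8.1
   = 34.92 m^3/s per cm.

34.92


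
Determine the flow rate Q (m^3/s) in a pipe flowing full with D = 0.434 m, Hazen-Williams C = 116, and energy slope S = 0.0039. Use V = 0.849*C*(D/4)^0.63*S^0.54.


For a full circular pipe, R = D/4 = 0.434/4 = 0.1085 m.
V = 0.849 * 116 * 0.1085^0.63 * 0.0039^0.54
  = 0.849 * 116 * 0.246786 * 0.050024
  = 1.2158 m/s.
Pipe area A = pi*D^2/4 = pi*0.434^2/4 = 0.1479 m^2.
Q = A * V = 0.1479 * 1.2158 = 0.1799 m^3/s.

0.1799


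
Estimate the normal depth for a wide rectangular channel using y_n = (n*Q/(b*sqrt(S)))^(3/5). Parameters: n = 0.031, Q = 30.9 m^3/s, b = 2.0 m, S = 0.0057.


We use the wide-channel approximation y_n = (n*Q/(b*sqrt(S)))^(3/5).
sqrt(S) = sqrt(0.0057) = 0.075498.
Numerator: n*Q = 0.031 * 30.9 = 0.9579.
Denominator: b*sqrt(S) = 2.0 * 0.075498 = 0.150996.
arg = 6.3438.
y_n = 6.3438^(3/5) = 3.0298 m.

3.0298


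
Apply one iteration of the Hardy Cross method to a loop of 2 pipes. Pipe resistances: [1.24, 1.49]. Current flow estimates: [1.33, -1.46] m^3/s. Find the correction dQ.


Numerator terms (r*Q*|Q|): 1.24*1.33*|1.33| = 2.1934; 1.49*-1.46*|-1.46| = -3.1761.
Sum of numerator = -0.9826.
Denominator terms (r*|Q|): 1.24*|1.33| = 1.6492; 1.49*|-1.46| = 2.1754.
2 * sum of denominator = 2 * 3.8246 = 7.6492.
dQ = --0.9826 / 7.6492 = 0.1285 m^3/s.

0.1285


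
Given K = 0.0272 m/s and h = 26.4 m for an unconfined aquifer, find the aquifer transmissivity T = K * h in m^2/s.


Transmissivity is defined as T = K * h.
T = 0.0272 * 26.4
  = 0.7181 m^2/s.

0.7181


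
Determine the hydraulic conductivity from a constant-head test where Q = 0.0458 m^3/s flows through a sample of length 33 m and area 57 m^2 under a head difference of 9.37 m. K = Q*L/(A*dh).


From K = Q*L / (A*dh):
Numerator: Q*L = 0.0458 * 33 = 1.5114.
Denominator: A*dh = 57 * 9.37 = 534.09.
K = 1.5114 / 534.09 = 0.00283 m/s.

0.00283


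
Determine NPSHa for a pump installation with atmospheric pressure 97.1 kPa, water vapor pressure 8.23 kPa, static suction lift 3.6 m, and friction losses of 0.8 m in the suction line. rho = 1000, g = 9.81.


NPSHa = p_atm/(rho*g) - z_s - hf_s - p_vap/(rho*g).
p_atm/(rho*g) = 97.1*1000 / (1000*9.81) = 9.898 m.
p_vap/(rho*g) = 8.23*1000 / (1000*9.81) = 0.839 m.
NPSHa = 9.898 - 3.6 - 0.8 - 0.839
      = 4.66 m.

4.66


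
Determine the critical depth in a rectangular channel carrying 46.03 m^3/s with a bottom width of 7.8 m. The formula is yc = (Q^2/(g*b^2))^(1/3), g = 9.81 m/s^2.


Using yc = (Q^2 / (g * b^2))^(1/3):
Q^2 = 46.03^2 = 2118.76.
g * b^2 = 9.81 * 7.8^2 = 9.81 * 60.84 = 596.84.
Q^2 / (g*b^2) = 2118.76 / 596.84 = 3.55.
yc = 3.55^(1/3) = 1.5255 m.

1.5255


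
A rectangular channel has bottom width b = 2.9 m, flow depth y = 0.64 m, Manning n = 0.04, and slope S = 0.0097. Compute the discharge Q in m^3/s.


For a rectangular channel, the cross-sectional area A = b * y = 2.9 * 0.64 = 1.86 m^2.
The wetted perimeter P = b + 2y = 2.9 + 2*0.64 = 4.18 m.
Hydraulic radius R = A/P = 1.86/4.18 = 0.444 m.
Velocity V = (1/n)*R^(2/3)*S^(1/2) = (1/0.04)*0.444^(2/3)*0.0097^(1/2) = 1.433 m/s.
Discharge Q = A * V = 1.86 * 1.433 = 2.66 m^3/s.

2.66


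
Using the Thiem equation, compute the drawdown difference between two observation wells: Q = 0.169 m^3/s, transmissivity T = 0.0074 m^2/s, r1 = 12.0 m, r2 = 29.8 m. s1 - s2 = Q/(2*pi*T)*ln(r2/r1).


Thiem equation: s1 - s2 = Q/(2*pi*T) * ln(r2/r1).
ln(r2/r1) = ln(29.8/12.0) = 0.9096.
Q/(2*pi*T) = 0.169 / (2*pi*0.0074) = 0.169 / 0.0465 = 3.6348.
s1 - s2 = 3.6348 * 0.9096 = 3.3062 m.

3.3062


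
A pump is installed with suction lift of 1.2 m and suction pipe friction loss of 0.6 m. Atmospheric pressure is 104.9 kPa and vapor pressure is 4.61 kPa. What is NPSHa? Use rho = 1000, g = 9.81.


NPSHa = p_atm/(rho*g) - z_s - hf_s - p_vap/(rho*g).
p_atm/(rho*g) = 104.9*1000 / (1000*9.81) = 10.693 m.
p_vap/(rho*g) = 4.61*1000 / (1000*9.81) = 0.47 m.
NPSHa = 10.693 - 1.2 - 0.6 - 0.47
      = 8.42 m.

8.42


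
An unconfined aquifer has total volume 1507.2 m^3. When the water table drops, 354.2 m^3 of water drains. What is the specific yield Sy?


Specific yield Sy = Volume drained / Total volume.
Sy = 354.2 / 1507.2
   = 0.235.

0.235


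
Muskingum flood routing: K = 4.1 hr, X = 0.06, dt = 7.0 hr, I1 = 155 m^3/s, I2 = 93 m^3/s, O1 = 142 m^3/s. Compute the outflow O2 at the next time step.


Muskingum coefficients:
denom = 2*K*(1-X) + dt = 2*4.1*(1-0.06) + 7.0 = 14.708.
C0 = (dt - 2*K*X)/denom = (7.0 - 2*4.1*0.06)/14.708 = 0.4425.
C1 = (dt + 2*K*X)/denom = (7.0 + 2*4.1*0.06)/14.708 = 0.5094.
C2 = (2*K*(1-X) - dt)/denom = 0.0481.
O2 = C0*I2 + C1*I1 + C2*O1
   = 0.4425*93 + 0.5094*155 + 0.0481*142
   = 126.94 m^3/s.

126.94


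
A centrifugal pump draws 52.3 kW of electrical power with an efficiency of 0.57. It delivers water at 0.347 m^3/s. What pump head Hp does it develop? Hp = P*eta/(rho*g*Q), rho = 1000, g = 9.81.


Pump head formula: Hp = P * eta / (rho * g * Q).
Numerator: P * eta = 52.3 * 1000 * 0.57 = 29811.0 W.
Denominator: rho * g * Q = 1000 * 9.81 * 0.347 = 3404.07.
Hp = 29811.0 / 3404.07 = 8.76 m.

8.76


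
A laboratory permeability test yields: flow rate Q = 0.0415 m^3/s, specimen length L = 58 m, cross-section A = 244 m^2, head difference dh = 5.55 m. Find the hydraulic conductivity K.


From K = Q*L / (A*dh):
Numerator: Q*L = 0.0415 * 58 = 2.407.
Denominator: A*dh = 244 * 5.55 = 1354.2.
K = 2.407 / 1354.2 = 0.001777 m/s.

0.001777


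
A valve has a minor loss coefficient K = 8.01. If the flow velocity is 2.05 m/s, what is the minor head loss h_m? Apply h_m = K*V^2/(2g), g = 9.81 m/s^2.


Minor loss formula: h_m = K * V^2/(2g).
V^2 = 2.05^2 = 4.2025.
V^2/(2g) = 4.2025 / 19.62 = 0.2142 m.
h_m = 8.01 * 0.2142 = 1.7157 m.

1.7157


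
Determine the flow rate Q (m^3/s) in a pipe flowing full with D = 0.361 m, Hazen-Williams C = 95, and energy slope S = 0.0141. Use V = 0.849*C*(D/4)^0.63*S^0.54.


For a full circular pipe, R = D/4 = 0.361/4 = 0.0902 m.
V = 0.849 * 95 * 0.0902^0.63 * 0.0141^0.54
  = 0.849 * 95 * 0.219751 * 0.100133
  = 1.7748 m/s.
Pipe area A = pi*D^2/4 = pi*0.361^2/4 = 0.1024 m^2.
Q = A * V = 0.1024 * 1.7748 = 0.1817 m^3/s.

0.1817


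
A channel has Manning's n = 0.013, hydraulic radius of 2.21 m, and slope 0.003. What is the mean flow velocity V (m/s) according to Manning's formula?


Manning's equation gives V = (1/n) * R^(2/3) * S^(1/2).
First, compute R^(2/3) = 2.21^(2/3) = 1.6967.
Next, S^(1/2) = 0.003^(1/2) = 0.054772.
Then 1/n = 1/0.013 = 76.92.
V = 76.92 * 1.6967 * 0.054772 = 7.1485 m/s.

7.1485


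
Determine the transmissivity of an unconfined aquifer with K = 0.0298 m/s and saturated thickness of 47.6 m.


Transmissivity is defined as T = K * h.
T = 0.0298 * 47.6
  = 1.4185 m^2/s.

1.4185


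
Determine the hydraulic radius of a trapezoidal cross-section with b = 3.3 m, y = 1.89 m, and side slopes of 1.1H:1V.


For a trapezoidal section with side slope z:
A = (b + z*y)*y = (3.3 + 1.1*1.89)*1.89 = 10.166 m^2.
P = b + 2*y*sqrt(1 + z^2) = 3.3 + 2*1.89*sqrt(1 + 1.1^2) = 8.919 m.
R = A/P = 10.166 / 8.919 = 1.1398 m.

1.1398


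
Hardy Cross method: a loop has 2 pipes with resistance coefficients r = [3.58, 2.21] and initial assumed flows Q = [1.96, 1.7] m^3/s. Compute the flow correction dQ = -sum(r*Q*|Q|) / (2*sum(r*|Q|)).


Numerator terms (r*Q*|Q|): 3.58*1.96*|1.96| = 13.7529; 2.21*1.7*|1.7| = 6.3869.
Sum of numerator = 20.1398.
Denominator terms (r*|Q|): 3.58*|1.96| = 7.0168; 2.21*|1.7| = 3.757.
2 * sum of denominator = 2 * 10.7738 = 21.5476.
dQ = -20.1398 / 21.5476 = -0.9347 m^3/s.

-0.9347


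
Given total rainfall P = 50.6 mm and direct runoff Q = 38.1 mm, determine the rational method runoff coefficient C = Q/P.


The runoff coefficient C = runoff depth / rainfall depth.
C = 38.1 / 50.6
  = 0.753.

0.753


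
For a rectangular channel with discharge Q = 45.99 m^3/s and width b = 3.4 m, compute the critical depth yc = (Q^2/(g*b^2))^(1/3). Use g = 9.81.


Using yc = (Q^2 / (g * b^2))^(1/3):
Q^2 = 45.99^2 = 2115.08.
g * b^2 = 9.81 * 3.4^2 = 9.81 * 11.56 = 113.4.
Q^2 / (g*b^2) = 2115.08 / 113.4 = 18.6515.
yc = 18.6515^(1/3) = 2.652 m.

2.652


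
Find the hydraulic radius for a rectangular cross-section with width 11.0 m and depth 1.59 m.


For a rectangular section:
Flow area A = b * y = 11.0 * 1.59 = 17.49 m^2.
Wetted perimeter P = b + 2y = 11.0 + 2*1.59 = 14.18 m.
Hydraulic radius R = A/P = 17.49 / 14.18 = 1.2334 m.

1.2334


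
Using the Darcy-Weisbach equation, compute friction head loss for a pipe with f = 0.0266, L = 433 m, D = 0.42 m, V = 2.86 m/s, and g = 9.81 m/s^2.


Darcy-Weisbach equation: h_f = f * (L/D) * V^2/(2g).
f * L/D = 0.0266 * 433/0.42 = 27.4233.
V^2/(2g) = 2.86^2 / (2*9.81) = 8.1796 / 19.62 = 0.4169 m.
h_f = 27.4233 * 0.4169 = 11.433 m.

11.433


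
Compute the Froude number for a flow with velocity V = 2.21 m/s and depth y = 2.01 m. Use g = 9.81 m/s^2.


The Froude number is defined as Fr = V / sqrt(g*y).
g*y = 9.81 * 2.01 = 19.7181.
sqrt(g*y) = sqrt(19.7181) = 4.4405.
Fr = 2.21 / 4.4405 = 0.4977.

0.4977


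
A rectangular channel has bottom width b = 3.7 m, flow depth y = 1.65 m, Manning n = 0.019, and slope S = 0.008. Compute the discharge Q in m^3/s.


For a rectangular channel, the cross-sectional area A = b * y = 3.7 * 1.65 = 6.1 m^2.
The wetted perimeter P = b + 2y = 3.7 + 2*1.65 = 7.0 m.
Hydraulic radius R = A/P = 6.1/7.0 = 0.8721 m.
Velocity V = (1/n)*R^(2/3)*S^(1/2) = (1/0.019)*0.8721^(2/3)*0.008^(1/2) = 4.2972 m/s.
Discharge Q = A * V = 6.1 * 4.2972 = 26.234 m^3/s.

26.234


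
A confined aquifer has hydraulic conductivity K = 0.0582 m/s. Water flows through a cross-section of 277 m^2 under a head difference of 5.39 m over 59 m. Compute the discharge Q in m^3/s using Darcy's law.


Darcy's law: Q = K * A * i, where i = dh/L.
Hydraulic gradient i = 5.39 / 59 = 0.091356.
Q = 0.0582 * 277 * 0.091356
  = 1.4728 m^3/s.

1.4728


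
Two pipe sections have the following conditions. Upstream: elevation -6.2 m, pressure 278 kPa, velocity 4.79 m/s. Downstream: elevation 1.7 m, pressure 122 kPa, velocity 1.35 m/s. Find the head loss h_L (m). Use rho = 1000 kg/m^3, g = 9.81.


Total head at each section: H = z + p/(rho*g) + V^2/(2g).
H1 = -6.2 + 278*1000/(1000*9.81) + 4.79^2/(2*9.81)
   = -6.2 + 28.338 + 1.1694
   = 23.308 m.
H2 = 1.7 + 122*1000/(1000*9.81) + 1.35^2/(2*9.81)
   = 1.7 + 12.436 + 0.0929
   = 14.229 m.
h_L = H1 - H2 = 23.308 - 14.229 = 9.079 m.

9.079


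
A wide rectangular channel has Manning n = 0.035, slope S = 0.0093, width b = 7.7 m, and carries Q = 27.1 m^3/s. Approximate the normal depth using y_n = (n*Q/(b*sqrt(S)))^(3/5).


We use the wide-channel approximation y_n = (n*Q/(b*sqrt(S)))^(3/5).
sqrt(S) = sqrt(0.0093) = 0.096437.
Numerator: n*Q = 0.035 * 27.1 = 0.9485.
Denominator: b*sqrt(S) = 7.7 * 0.096437 = 0.742565.
arg = 1.2773.
y_n = 1.2773^(3/5) = 1.1582 m.

1.1582


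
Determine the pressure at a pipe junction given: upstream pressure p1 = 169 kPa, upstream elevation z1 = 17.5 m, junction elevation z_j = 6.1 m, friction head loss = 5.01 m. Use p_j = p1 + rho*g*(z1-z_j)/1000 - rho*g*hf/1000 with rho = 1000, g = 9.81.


Junction pressure: p_j = p1 + rho*g*(z1 - z_j)/1000 - rho*g*hf/1000.
Elevation term = 1000*9.81*(17.5 - 6.1)/1000 = 111.834 kPa.
Friction term = 1000*9.81*5.01/1000 = 49.148 kPa.
p_j = 169 + 111.834 - 49.148 = 231.69 kPa.

231.69


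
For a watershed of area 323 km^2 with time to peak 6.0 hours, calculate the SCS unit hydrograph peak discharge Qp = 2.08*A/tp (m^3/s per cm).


SCS formula: Qp = 2.08 * A / tp.
Qp = 2.08 * 323 / 6.0
   = 671.84 / 6.0
   = 111.97 m^3/s per cm.

111.97


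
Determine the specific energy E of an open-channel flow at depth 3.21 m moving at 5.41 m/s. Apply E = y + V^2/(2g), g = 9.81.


Specific energy E = y + V^2/(2g).
Velocity head = V^2/(2g) = 5.41^2 / (2*9.81) = 29.2681 / 19.62 = 1.4917 m.
E = 3.21 + 1.4917 = 4.7017 m.

4.7017


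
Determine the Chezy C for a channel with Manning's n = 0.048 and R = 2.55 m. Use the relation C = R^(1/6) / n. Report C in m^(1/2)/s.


The Chezy coefficient relates to Manning's n through C = R^(1/6) / n.
R^(1/6) = 2.55^(1/6) = 1.168844.
C = 1.168844 / 0.048 = 24.35 m^(1/2)/s.

24.35


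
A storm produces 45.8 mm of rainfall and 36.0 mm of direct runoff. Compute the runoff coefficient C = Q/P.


The runoff coefficient C = runoff depth / rainfall depth.
C = 36.0 / 45.8
  = 0.786.

0.786


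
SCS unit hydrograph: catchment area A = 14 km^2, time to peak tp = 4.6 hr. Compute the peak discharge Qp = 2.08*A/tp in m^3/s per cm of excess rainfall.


SCS formula: Qp = 2.08 * A / tp.
Qp = 2.08 * 14 / 4.6
   = 29.12 / 4.6
   = 6.33 m^3/s per cm.

6.33


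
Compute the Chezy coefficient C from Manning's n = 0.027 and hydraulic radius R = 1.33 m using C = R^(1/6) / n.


The Chezy coefficient relates to Manning's n through C = R^(1/6) / n.
R^(1/6) = 1.33^(1/6) = 1.048677.
C = 1.048677 / 0.027 = 38.84 m^(1/2)/s.

38.84


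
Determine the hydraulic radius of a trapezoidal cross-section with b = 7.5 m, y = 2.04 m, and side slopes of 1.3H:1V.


For a trapezoidal section with side slope z:
A = (b + z*y)*y = (7.5 + 1.3*2.04)*2.04 = 20.71 m^2.
P = b + 2*y*sqrt(1 + z^2) = 7.5 + 2*2.04*sqrt(1 + 1.3^2) = 14.192 m.
R = A/P = 20.71 / 14.192 = 1.4593 m.

1.4593


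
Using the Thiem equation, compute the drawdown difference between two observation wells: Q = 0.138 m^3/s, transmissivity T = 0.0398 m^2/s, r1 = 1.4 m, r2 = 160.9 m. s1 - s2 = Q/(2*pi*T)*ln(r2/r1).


Thiem equation: s1 - s2 = Q/(2*pi*T) * ln(r2/r1).
ln(r2/r1) = ln(160.9/1.4) = 4.7443.
Q/(2*pi*T) = 0.138 / (2*pi*0.0398) = 0.138 / 0.2501 = 0.5518.
s1 - s2 = 0.5518 * 4.7443 = 2.6181 m.

2.6181


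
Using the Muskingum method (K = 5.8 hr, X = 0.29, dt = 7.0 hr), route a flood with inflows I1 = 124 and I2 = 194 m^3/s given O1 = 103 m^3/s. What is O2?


Muskingum coefficients:
denom = 2*K*(1-X) + dt = 2*5.8*(1-0.29) + 7.0 = 15.236.
C0 = (dt - 2*K*X)/denom = (7.0 - 2*5.8*0.29)/15.236 = 0.2386.
C1 = (dt + 2*K*X)/denom = (7.0 + 2*5.8*0.29)/15.236 = 0.6802.
C2 = (2*K*(1-X) - dt)/denom = 0.0811.
O2 = C0*I2 + C1*I1 + C2*O1
   = 0.2386*194 + 0.6802*124 + 0.0811*103
   = 139.0 m^3/s.

139.0


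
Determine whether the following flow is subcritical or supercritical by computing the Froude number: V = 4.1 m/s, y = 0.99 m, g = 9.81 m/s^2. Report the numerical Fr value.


The Froude number is defined as Fr = V / sqrt(g*y).
g*y = 9.81 * 0.99 = 9.7119.
sqrt(g*y) = sqrt(9.7119) = 3.1164.
Fr = 4.1 / 3.1164 = 1.3156.
Since Fr > 1, the flow is supercritical.

1.3156


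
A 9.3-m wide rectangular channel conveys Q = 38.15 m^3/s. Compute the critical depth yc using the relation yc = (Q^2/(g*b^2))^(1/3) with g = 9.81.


Using yc = (Q^2 / (g * b^2))^(1/3):
Q^2 = 38.15^2 = 1455.42.
g * b^2 = 9.81 * 9.3^2 = 9.81 * 86.49 = 848.47.
Q^2 / (g*b^2) = 1455.42 / 848.47 = 1.7153.
yc = 1.7153^(1/3) = 1.1971 m.

1.1971


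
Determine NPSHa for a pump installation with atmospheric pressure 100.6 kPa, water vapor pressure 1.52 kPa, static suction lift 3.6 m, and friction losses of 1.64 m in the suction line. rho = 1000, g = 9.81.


NPSHa = p_atm/(rho*g) - z_s - hf_s - p_vap/(rho*g).
p_atm/(rho*g) = 100.6*1000 / (1000*9.81) = 10.255 m.
p_vap/(rho*g) = 1.52*1000 / (1000*9.81) = 0.155 m.
NPSHa = 10.255 - 3.6 - 1.64 - 0.155
      = 4.86 m.

4.86


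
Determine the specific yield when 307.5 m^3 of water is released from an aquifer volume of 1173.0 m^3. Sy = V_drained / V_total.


Specific yield Sy = Volume drained / Total volume.
Sy = 307.5 / 1173.0
   = 0.2621.

0.2621


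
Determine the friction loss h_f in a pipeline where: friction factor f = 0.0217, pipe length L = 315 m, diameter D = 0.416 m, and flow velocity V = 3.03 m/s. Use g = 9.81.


Darcy-Weisbach equation: h_f = f * (L/D) * V^2/(2g).
f * L/D = 0.0217 * 315/0.416 = 16.4315.
V^2/(2g) = 3.03^2 / (2*9.81) = 9.1809 / 19.62 = 0.4679 m.
h_f = 16.4315 * 0.4679 = 7.689 m.

7.689


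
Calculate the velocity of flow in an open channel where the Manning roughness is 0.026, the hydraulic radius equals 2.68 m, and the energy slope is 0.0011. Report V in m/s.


Manning's equation gives V = (1/n) * R^(2/3) * S^(1/2).
First, compute R^(2/3) = 2.68^(2/3) = 1.9294.
Next, S^(1/2) = 0.0011^(1/2) = 0.033166.
Then 1/n = 1/0.026 = 38.46.
V = 38.46 * 1.9294 * 0.033166 = 2.4612 m/s.

2.4612


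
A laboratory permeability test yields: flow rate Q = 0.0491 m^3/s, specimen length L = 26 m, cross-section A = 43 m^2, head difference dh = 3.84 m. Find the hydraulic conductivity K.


From K = Q*L / (A*dh):
Numerator: Q*L = 0.0491 * 26 = 1.2766.
Denominator: A*dh = 43 * 3.84 = 165.12.
K = 1.2766 / 165.12 = 0.007731 m/s.

0.007731


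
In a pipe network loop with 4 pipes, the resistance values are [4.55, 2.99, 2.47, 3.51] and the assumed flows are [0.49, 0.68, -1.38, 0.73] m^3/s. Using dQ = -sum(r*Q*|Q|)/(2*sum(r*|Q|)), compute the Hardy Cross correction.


Numerator terms (r*Q*|Q|): 4.55*0.49*|0.49| = 1.0925; 2.99*0.68*|0.68| = 1.3826; 2.47*-1.38*|-1.38| = -4.7039; 3.51*0.73*|0.73| = 1.8705.
Sum of numerator = -0.3584.
Denominator terms (r*|Q|): 4.55*|0.49| = 2.2295; 2.99*|0.68| = 2.0332; 2.47*|-1.38| = 3.4086; 3.51*|0.73| = 2.5623.
2 * sum of denominator = 2 * 10.2336 = 20.4672.
dQ = --0.3584 / 20.4672 = 0.0175 m^3/s.

0.0175


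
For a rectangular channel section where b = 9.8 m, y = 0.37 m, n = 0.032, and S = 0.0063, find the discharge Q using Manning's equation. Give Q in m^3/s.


For a rectangular channel, the cross-sectional area A = b * y = 9.8 * 0.37 = 3.63 m^2.
The wetted perimeter P = b + 2y = 9.8 + 2*0.37 = 10.54 m.
Hydraulic radius R = A/P = 3.63/10.54 = 0.344 m.
Velocity V = (1/n)*R^(2/3)*S^(1/2) = (1/0.032)*0.344^(2/3)*0.0063^(1/2) = 1.2178 m/s.
Discharge Q = A * V = 3.63 * 1.2178 = 4.416 m^3/s.

4.416


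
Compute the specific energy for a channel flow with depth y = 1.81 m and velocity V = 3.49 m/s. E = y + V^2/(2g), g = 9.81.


Specific energy E = y + V^2/(2g).
Velocity head = V^2/(2g) = 3.49^2 / (2*9.81) = 12.1801 / 19.62 = 0.6208 m.
E = 1.81 + 0.6208 = 2.4308 m.

2.4308


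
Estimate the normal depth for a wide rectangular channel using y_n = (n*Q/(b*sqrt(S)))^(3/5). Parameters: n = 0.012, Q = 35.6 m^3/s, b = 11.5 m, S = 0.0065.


We use the wide-channel approximation y_n = (n*Q/(b*sqrt(S)))^(3/5).
sqrt(S) = sqrt(0.0065) = 0.080623.
Numerator: n*Q = 0.012 * 35.6 = 0.4272.
Denominator: b*sqrt(S) = 11.5 * 0.080623 = 0.927164.
arg = 0.4608.
y_n = 0.4608^(3/5) = 0.6282 m.

0.6282


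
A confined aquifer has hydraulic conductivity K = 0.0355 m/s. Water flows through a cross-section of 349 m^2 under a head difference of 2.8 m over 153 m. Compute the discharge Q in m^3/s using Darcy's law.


Darcy's law: Q = K * A * i, where i = dh/L.
Hydraulic gradient i = 2.8 / 153 = 0.018301.
Q = 0.0355 * 349 * 0.018301
  = 0.2267 m^3/s.

0.2267


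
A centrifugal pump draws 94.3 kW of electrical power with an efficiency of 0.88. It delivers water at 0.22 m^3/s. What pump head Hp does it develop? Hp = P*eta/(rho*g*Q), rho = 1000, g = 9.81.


Pump head formula: Hp = P * eta / (rho * g * Q).
Numerator: P * eta = 94.3 * 1000 * 0.88 = 82984.0 W.
Denominator: rho * g * Q = 1000 * 9.81 * 0.22 = 2158.2.
Hp = 82984.0 / 2158.2 = 38.45 m.

38.45


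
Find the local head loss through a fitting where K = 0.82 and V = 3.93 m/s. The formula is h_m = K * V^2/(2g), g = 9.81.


Minor loss formula: h_m = K * V^2/(2g).
V^2 = 3.93^2 = 15.4449.
V^2/(2g) = 15.4449 / 19.62 = 0.7872 m.
h_m = 0.82 * 0.7872 = 0.6455 m.

0.6455


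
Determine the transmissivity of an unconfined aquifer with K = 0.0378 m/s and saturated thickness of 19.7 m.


Transmissivity is defined as T = K * h.
T = 0.0378 * 19.7
  = 0.7447 m^2/s.

0.7447


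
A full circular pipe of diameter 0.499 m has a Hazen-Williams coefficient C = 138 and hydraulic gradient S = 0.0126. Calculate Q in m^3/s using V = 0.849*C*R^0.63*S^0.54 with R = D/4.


For a full circular pipe, R = D/4 = 0.499/4 = 0.1247 m.
V = 0.849 * 138 * 0.1247^0.63 * 0.0126^0.54
  = 0.849 * 138 * 0.269467 * 0.094232
  = 2.975 m/s.
Pipe area A = pi*D^2/4 = pi*0.499^2/4 = 0.1956 m^2.
Q = A * V = 0.1956 * 2.975 = 0.5818 m^3/s.

0.5818


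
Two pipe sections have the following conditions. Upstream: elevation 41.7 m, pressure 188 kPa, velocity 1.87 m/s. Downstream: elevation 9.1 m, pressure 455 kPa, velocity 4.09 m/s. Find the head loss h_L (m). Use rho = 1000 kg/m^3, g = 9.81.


Total head at each section: H = z + p/(rho*g) + V^2/(2g).
H1 = 41.7 + 188*1000/(1000*9.81) + 1.87^2/(2*9.81)
   = 41.7 + 19.164 + 0.1782
   = 61.042 m.
H2 = 9.1 + 455*1000/(1000*9.81) + 4.09^2/(2*9.81)
   = 9.1 + 46.381 + 0.8526
   = 56.334 m.
h_L = H1 - H2 = 61.042 - 56.334 = 4.709 m.

4.709


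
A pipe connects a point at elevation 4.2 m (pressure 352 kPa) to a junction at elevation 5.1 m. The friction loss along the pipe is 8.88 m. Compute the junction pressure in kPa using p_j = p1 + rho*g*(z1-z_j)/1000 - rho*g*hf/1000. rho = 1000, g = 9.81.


Junction pressure: p_j = p1 + rho*g*(z1 - z_j)/1000 - rho*g*hf/1000.
Elevation term = 1000*9.81*(4.2 - 5.1)/1000 = -8.829 kPa.
Friction term = 1000*9.81*8.88/1000 = 87.113 kPa.
p_j = 352 + -8.829 - 87.113 = 256.06 kPa.

256.06


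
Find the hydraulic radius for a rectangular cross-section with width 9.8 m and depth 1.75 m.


For a rectangular section:
Flow area A = b * y = 9.8 * 1.75 = 17.15 m^2.
Wetted perimeter P = b + 2y = 9.8 + 2*1.75 = 13.3 m.
Hydraulic radius R = A/P = 17.15 / 13.3 = 1.2895 m.

1.2895


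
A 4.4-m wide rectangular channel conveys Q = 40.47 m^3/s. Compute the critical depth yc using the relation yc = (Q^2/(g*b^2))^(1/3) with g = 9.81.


Using yc = (Q^2 / (g * b^2))^(1/3):
Q^2 = 40.47^2 = 1637.82.
g * b^2 = 9.81 * 4.4^2 = 9.81 * 19.36 = 189.92.
Q^2 / (g*b^2) = 1637.82 / 189.92 = 8.6237.
yc = 8.6237^(1/3) = 2.0507 m.

2.0507


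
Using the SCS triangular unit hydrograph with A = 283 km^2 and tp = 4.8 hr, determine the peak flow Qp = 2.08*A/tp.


SCS formula: Qp = 2.08 * A / tp.
Qp = 2.08 * 283 / 4.8
   = 588.64 / 4.8
   = 122.63 m^3/s per cm.

122.63


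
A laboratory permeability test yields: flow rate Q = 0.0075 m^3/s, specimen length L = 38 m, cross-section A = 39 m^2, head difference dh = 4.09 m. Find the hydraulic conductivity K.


From K = Q*L / (A*dh):
Numerator: Q*L = 0.0075 * 38 = 0.285.
Denominator: A*dh = 39 * 4.09 = 159.51.
K = 0.285 / 159.51 = 0.001787 m/s.

0.001787


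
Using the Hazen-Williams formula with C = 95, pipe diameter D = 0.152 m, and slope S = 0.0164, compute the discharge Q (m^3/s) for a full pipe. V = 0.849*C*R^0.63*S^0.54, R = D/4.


For a full circular pipe, R = D/4 = 0.152/4 = 0.038 m.
V = 0.849 * 95 * 0.038^0.63 * 0.0164^0.54
  = 0.849 * 95 * 0.127428 * 0.108646
  = 1.1166 m/s.
Pipe area A = pi*D^2/4 = pi*0.152^2/4 = 0.0181 m^2.
Q = A * V = 0.0181 * 1.1166 = 0.0203 m^3/s.

0.0203


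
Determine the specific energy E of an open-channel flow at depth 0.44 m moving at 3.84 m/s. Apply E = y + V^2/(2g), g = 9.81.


Specific energy E = y + V^2/(2g).
Velocity head = V^2/(2g) = 3.84^2 / (2*9.81) = 14.7456 / 19.62 = 0.7516 m.
E = 0.44 + 0.7516 = 1.1916 m.

1.1916


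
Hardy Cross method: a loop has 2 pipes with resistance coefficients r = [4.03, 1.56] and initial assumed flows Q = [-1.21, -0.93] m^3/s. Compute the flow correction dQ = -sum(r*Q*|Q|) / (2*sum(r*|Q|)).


Numerator terms (r*Q*|Q|): 4.03*-1.21*|-1.21| = -5.9003; 1.56*-0.93*|-0.93| = -1.3492.
Sum of numerator = -7.2496.
Denominator terms (r*|Q|): 4.03*|-1.21| = 4.8763; 1.56*|-0.93| = 1.4508.
2 * sum of denominator = 2 * 6.3271 = 12.6542.
dQ = --7.2496 / 12.6542 = 0.5729 m^3/s.

0.5729


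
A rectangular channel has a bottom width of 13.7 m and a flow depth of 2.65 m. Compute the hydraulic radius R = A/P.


For a rectangular section:
Flow area A = b * y = 13.7 * 2.65 = 36.3 m^2.
Wetted perimeter P = b + 2y = 13.7 + 2*2.65 = 19.0 m.
Hydraulic radius R = A/P = 36.3 / 19.0 = 1.9108 m.

1.9108


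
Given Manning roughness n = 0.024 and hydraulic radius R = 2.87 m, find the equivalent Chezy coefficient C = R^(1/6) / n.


The Chezy coefficient relates to Manning's n through C = R^(1/6) / n.
R^(1/6) = 2.87^(1/6) = 1.192103.
C = 1.192103 / 0.024 = 49.67 m^(1/2)/s.

49.67


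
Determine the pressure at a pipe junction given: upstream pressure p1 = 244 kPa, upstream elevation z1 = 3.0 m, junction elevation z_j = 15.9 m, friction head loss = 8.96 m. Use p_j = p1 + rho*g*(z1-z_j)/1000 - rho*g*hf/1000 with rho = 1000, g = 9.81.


Junction pressure: p_j = p1 + rho*g*(z1 - z_j)/1000 - rho*g*hf/1000.
Elevation term = 1000*9.81*(3.0 - 15.9)/1000 = -126.549 kPa.
Friction term = 1000*9.81*8.96/1000 = 87.898 kPa.
p_j = 244 + -126.549 - 87.898 = 29.55 kPa.

29.55


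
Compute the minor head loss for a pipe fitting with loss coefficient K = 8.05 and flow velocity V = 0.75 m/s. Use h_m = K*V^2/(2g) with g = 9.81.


Minor loss formula: h_m = K * V^2/(2g).
V^2 = 0.75^2 = 0.5625.
V^2/(2g) = 0.5625 / 19.62 = 0.0287 m.
h_m = 8.05 * 0.0287 = 0.2308 m.

0.2308


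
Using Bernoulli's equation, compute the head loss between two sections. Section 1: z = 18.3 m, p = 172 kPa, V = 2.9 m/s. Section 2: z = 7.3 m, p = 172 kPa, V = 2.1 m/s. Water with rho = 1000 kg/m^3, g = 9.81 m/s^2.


Total head at each section: H = z + p/(rho*g) + V^2/(2g).
H1 = 18.3 + 172*1000/(1000*9.81) + 2.9^2/(2*9.81)
   = 18.3 + 17.533 + 0.4286
   = 36.262 m.
H2 = 7.3 + 172*1000/(1000*9.81) + 2.1^2/(2*9.81)
   = 7.3 + 17.533 + 0.2248
   = 25.058 m.
h_L = H1 - H2 = 36.262 - 25.058 = 11.204 m.

11.204


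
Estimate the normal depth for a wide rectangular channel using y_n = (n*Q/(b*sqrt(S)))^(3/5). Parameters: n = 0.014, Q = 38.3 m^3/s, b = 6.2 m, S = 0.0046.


We use the wide-channel approximation y_n = (n*Q/(b*sqrt(S)))^(3/5).
sqrt(S) = sqrt(0.0046) = 0.067823.
Numerator: n*Q = 0.014 * 38.3 = 0.5362.
Denominator: b*sqrt(S) = 6.2 * 0.067823 = 0.420503.
arg = 1.2751.
y_n = 1.2751^(3/5) = 1.157 m.

1.157


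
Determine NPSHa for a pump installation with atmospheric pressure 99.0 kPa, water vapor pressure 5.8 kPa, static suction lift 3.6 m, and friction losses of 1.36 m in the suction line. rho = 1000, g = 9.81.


NPSHa = p_atm/(rho*g) - z_s - hf_s - p_vap/(rho*g).
p_atm/(rho*g) = 99.0*1000 / (1000*9.81) = 10.092 m.
p_vap/(rho*g) = 5.8*1000 / (1000*9.81) = 0.591 m.
NPSHa = 10.092 - 3.6 - 1.36 - 0.591
      = 4.54 m.

4.54


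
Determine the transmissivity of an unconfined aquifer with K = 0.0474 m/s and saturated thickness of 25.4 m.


Transmissivity is defined as T = K * h.
T = 0.0474 * 25.4
  = 1.204 m^2/s.

1.204


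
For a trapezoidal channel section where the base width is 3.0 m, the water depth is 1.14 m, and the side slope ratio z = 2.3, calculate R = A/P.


For a trapezoidal section with side slope z:
A = (b + z*y)*y = (3.0 + 2.3*1.14)*1.14 = 6.409 m^2.
P = b + 2*y*sqrt(1 + z^2) = 3.0 + 2*1.14*sqrt(1 + 2.3^2) = 8.718 m.
R = A/P = 6.409 / 8.718 = 0.7351 m.

0.7351


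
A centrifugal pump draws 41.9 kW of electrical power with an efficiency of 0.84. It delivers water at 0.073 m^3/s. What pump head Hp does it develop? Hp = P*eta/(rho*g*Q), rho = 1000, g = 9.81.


Pump head formula: Hp = P * eta / (rho * g * Q).
Numerator: P * eta = 41.9 * 1000 * 0.84 = 35196.0 W.
Denominator: rho * g * Q = 1000 * 9.81 * 0.073 = 716.13.
Hp = 35196.0 / 716.13 = 49.15 m.

49.15


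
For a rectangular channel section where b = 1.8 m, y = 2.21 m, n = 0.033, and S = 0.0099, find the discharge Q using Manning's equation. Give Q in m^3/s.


For a rectangular channel, the cross-sectional area A = b * y = 1.8 * 2.21 = 3.98 m^2.
The wetted perimeter P = b + 2y = 1.8 + 2*2.21 = 6.22 m.
Hydraulic radius R = A/P = 3.98/6.22 = 0.6395 m.
Velocity V = (1/n)*R^(2/3)*S^(1/2) = (1/0.033)*0.6395^(2/3)*0.0099^(1/2) = 2.2381 m/s.
Discharge Q = A * V = 3.98 * 2.2381 = 8.903 m^3/s.

8.903


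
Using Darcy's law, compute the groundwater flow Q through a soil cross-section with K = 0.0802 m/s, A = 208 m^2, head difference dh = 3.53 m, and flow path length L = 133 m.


Darcy's law: Q = K * A * i, where i = dh/L.
Hydraulic gradient i = 3.53 / 133 = 0.026541.
Q = 0.0802 * 208 * 0.026541
  = 0.4428 m^3/s.

0.4428


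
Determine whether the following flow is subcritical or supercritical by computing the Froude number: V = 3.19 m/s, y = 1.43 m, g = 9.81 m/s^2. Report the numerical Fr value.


The Froude number is defined as Fr = V / sqrt(g*y).
g*y = 9.81 * 1.43 = 14.0283.
sqrt(g*y) = sqrt(14.0283) = 3.7454.
Fr = 3.19 / 3.7454 = 0.8517.
Since Fr < 1, the flow is subcritical.

0.8517


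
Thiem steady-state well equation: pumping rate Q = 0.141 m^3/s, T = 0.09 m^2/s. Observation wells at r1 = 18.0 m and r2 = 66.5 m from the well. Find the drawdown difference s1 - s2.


Thiem equation: s1 - s2 = Q/(2*pi*T) * ln(r2/r1).
ln(r2/r1) = ln(66.5/18.0) = 1.3068.
Q/(2*pi*T) = 0.141 / (2*pi*0.09) = 0.141 / 0.5655 = 0.2493.
s1 - s2 = 0.2493 * 1.3068 = 0.3258 m.

0.3258


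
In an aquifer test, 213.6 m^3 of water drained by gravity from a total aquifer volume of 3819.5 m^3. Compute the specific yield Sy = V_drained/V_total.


Specific yield Sy = Volume drained / Total volume.
Sy = 213.6 / 3819.5
   = 0.0559.

0.0559


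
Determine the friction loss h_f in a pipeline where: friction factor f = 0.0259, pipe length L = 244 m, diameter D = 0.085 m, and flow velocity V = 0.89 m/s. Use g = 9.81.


Darcy-Weisbach equation: h_f = f * (L/D) * V^2/(2g).
f * L/D = 0.0259 * 244/0.085 = 74.3482.
V^2/(2g) = 0.89^2 / (2*9.81) = 0.7921 / 19.62 = 0.0404 m.
h_f = 74.3482 * 0.0404 = 3.002 m.

3.002


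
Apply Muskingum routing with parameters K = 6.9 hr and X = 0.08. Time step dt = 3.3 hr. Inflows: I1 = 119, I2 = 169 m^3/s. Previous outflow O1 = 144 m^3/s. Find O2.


Muskingum coefficients:
denom = 2*K*(1-X) + dt = 2*6.9*(1-0.08) + 3.3 = 15.996.
C0 = (dt - 2*K*X)/denom = (3.3 - 2*6.9*0.08)/15.996 = 0.1373.
C1 = (dt + 2*K*X)/denom = (3.3 + 2*6.9*0.08)/15.996 = 0.2753.
C2 = (2*K*(1-X) - dt)/denom = 0.5874.
O2 = C0*I2 + C1*I1 + C2*O1
   = 0.1373*169 + 0.2753*119 + 0.5874*144
   = 140.55 m^3/s.

140.55


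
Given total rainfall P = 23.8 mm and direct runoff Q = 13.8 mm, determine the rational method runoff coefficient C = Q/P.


The runoff coefficient C = runoff depth / rainfall depth.
C = 13.8 / 23.8
  = 0.5798.

0.5798


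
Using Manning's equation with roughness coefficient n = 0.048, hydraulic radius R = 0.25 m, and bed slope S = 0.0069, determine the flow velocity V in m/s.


Manning's equation gives V = (1/n) * R^(2/3) * S^(1/2).
First, compute R^(2/3) = 0.25^(2/3) = 0.3969.
Next, S^(1/2) = 0.0069^(1/2) = 0.083066.
Then 1/n = 1/0.048 = 20.83.
V = 20.83 * 0.3969 * 0.083066 = 0.6868 m/s.

0.6868


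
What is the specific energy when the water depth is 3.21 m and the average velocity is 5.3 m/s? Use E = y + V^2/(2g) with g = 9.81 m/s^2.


Specific energy E = y + V^2/(2g).
Velocity head = V^2/(2g) = 5.3^2 / (2*9.81) = 28.09 / 19.62 = 1.4317 m.
E = 3.21 + 1.4317 = 4.6417 m.

4.6417


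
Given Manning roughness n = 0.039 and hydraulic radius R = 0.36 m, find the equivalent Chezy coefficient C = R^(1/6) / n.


The Chezy coefficient relates to Manning's n through C = R^(1/6) / n.
R^(1/6) = 0.36^(1/6) = 0.843433.
C = 0.843433 / 0.039 = 21.63 m^(1/2)/s.

21.63


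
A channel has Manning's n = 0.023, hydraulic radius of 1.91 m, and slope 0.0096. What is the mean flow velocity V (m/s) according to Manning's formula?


Manning's equation gives V = (1/n) * R^(2/3) * S^(1/2).
First, compute R^(2/3) = 1.91^(2/3) = 1.5394.
Next, S^(1/2) = 0.0096^(1/2) = 0.09798.
Then 1/n = 1/0.023 = 43.48.
V = 43.48 * 1.5394 * 0.09798 = 6.5579 m/s.

6.5579


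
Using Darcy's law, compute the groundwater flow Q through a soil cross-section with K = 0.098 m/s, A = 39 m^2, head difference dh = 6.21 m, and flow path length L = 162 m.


Darcy's law: Q = K * A * i, where i = dh/L.
Hydraulic gradient i = 6.21 / 162 = 0.038333.
Q = 0.098 * 39 * 0.038333
  = 0.1465 m^3/s.

0.1465


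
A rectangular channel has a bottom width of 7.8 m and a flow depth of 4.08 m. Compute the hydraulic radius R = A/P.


For a rectangular section:
Flow area A = b * y = 7.8 * 4.08 = 31.82 m^2.
Wetted perimeter P = b + 2y = 7.8 + 2*4.08 = 15.96 m.
Hydraulic radius R = A/P = 31.82 / 15.96 = 1.994 m.

1.994


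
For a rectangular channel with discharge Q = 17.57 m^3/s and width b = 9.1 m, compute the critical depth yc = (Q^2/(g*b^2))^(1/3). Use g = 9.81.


Using yc = (Q^2 / (g * b^2))^(1/3):
Q^2 = 17.57^2 = 308.7.
g * b^2 = 9.81 * 9.1^2 = 9.81 * 82.81 = 812.37.
Q^2 / (g*b^2) = 308.7 / 812.37 = 0.38.
yc = 0.38^(1/3) = 0.7243 m.

0.7243


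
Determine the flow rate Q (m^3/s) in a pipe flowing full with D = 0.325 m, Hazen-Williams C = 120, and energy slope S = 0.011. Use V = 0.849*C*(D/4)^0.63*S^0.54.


For a full circular pipe, R = D/4 = 0.325/4 = 0.0813 m.
V = 0.849 * 120 * 0.0813^0.63 * 0.011^0.54
  = 0.849 * 120 * 0.205678 * 0.087569
  = 1.835 m/s.
Pipe area A = pi*D^2/4 = pi*0.325^2/4 = 0.083 m^2.
Q = A * V = 0.083 * 1.835 = 0.1522 m^3/s.

0.1522


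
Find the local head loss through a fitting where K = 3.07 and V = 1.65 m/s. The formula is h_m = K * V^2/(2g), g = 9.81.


Minor loss formula: h_m = K * V^2/(2g).
V^2 = 1.65^2 = 2.7225.
V^2/(2g) = 2.7225 / 19.62 = 0.1388 m.
h_m = 3.07 * 0.1388 = 0.426 m.

0.426


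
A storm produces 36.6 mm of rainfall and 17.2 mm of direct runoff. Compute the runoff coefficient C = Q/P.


The runoff coefficient C = runoff depth / rainfall depth.
C = 17.2 / 36.6
  = 0.4699.

0.4699


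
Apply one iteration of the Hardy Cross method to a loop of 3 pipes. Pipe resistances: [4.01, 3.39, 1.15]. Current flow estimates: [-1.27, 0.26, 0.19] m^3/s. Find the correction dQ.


Numerator terms (r*Q*|Q|): 4.01*-1.27*|-1.27| = -6.4677; 3.39*0.26*|0.26| = 0.2292; 1.15*0.19*|0.19| = 0.0415.
Sum of numerator = -6.197.
Denominator terms (r*|Q|): 4.01*|-1.27| = 5.0927; 3.39*|0.26| = 0.8814; 1.15*|0.19| = 0.2185.
2 * sum of denominator = 2 * 6.1926 = 12.3852.
dQ = --6.197 / 12.3852 = 0.5004 m^3/s.

0.5004
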